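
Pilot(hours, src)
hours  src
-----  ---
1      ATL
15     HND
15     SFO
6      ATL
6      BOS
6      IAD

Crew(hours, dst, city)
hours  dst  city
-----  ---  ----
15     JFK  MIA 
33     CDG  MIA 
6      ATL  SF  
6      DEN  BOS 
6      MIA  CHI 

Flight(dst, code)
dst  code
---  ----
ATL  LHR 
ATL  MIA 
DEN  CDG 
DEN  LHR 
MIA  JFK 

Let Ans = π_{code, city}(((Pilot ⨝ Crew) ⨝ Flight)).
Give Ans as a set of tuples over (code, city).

Pilot ⋈ Crew (natural join on hours): {(15, HND, JFK, MIA), (15, SFO, JFK, MIA), (6, ATL, ATL, SF), (6, ATL, DEN, BOS), (6, ATL, MIA, CHI), (6, BOS, ATL, SF), (6, BOS, DEN, BOS), (6, BOS, MIA, CHI), (6, IAD, ATL, SF), (6, IAD, DEN, BOS), (6, IAD, MIA, CHI)}
(Pilot ⨝ Crew) ⋈ Flight (natural join on dst): {(6, ATL, ATL, SF, LHR), (6, ATL, ATL, SF, MIA), (6, ATL, DEN, BOS, CDG), (6, ATL, DEN, BOS, LHR), (6, ATL, MIA, CHI, JFK), (6, BOS, ATL, SF, LHR), (6, BOS, ATL, SF, MIA), (6, BOS, DEN, BOS, CDG), (6, BOS, DEN, BOS, LHR), (6, BOS, MIA, CHI, JFK), (6, IAD, ATL, SF, LHR), (6, IAD, ATL, SF, MIA), (6, IAD, DEN, BOS, CDG), (6, IAD, DEN, BOS, LHR), (6, IAD, MIA, CHI, JFK)}
π[code, city]: project onto (code, city) (10 duplicate(s) eliminated) → {(CDG, BOS), (JFK, CHI), (LHR, BOS), (LHR, SF), (MIA, SF)}

{(CDG, BOS), (JFK, CHI), (LHR, BOS), (LHR, SF), (MIA, SF)}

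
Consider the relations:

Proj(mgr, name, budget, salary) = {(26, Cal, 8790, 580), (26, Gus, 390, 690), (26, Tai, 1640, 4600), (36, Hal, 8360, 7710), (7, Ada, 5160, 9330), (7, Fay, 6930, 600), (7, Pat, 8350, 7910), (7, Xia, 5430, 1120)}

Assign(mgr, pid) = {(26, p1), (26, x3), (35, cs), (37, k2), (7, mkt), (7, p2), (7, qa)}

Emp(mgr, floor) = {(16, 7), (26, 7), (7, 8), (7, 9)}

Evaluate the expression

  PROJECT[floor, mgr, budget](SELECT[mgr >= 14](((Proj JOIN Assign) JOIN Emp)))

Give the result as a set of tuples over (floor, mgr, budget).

{(7, 26, 1640), (7, 26, 390), (7, 26, 8790)}

Proj ⋈ Assign (natural join on mgr): {(26, Cal, 8790, 580, p1), (26, Cal, 8790, 580, x3), (26, Gus, 390, 690, p1), (26, Gus, 390, 690, x3), (26, Tai, 1640, 4600, p1), (26, Tai, 1640, 4600, x3), (7, Ada, 5160, 9330, mkt), (7, Ada, 5160, 9330, p2), (7, Ada, 5160, 9330, qa), (7, Fay, 6930, 600, mkt), (7, Fay, 6930, 600, p2), (7, Fay, 6930, 600, qa), (7, Pat, 8350, 7910, mkt), (7, Pat, 8350, 7910, p2), (7, Pat, 8350, 7910, qa), (7, Xia, 5430, 1120, mkt), (7, Xia, 5430, 1120, p2), (7, Xia, 5430, 1120, qa)}
(Proj JOIN Assign) ⋈ Emp (natural join on mgr): {(26, Cal, 8790, 580, p1, 7), (26, Cal, 8790, 580, x3, 7), (26, Gus, 390, 690, p1, 7), (26, Gus, 390, 690, x3, 7), (26, Tai, 1640, 4600, p1, 7), (26, Tai, 1640, 4600, x3, 7), (7, Ada, 5160, 9330, mkt, 8), (7, Ada, 5160, 9330, mkt, 9), (7, Ada, 5160, 9330, p2, 8), (7, Ada, 5160, 9330, p2, 9), (7, Ada, 5160, 9330, qa, 8), (7, Ada, 5160, 9330, qa, 9), (7, Fay, 6930, 600, mkt, 8), (7, Fay, 6930, 600, mkt, 9), (7, Fay, 6930, 600, p2, 8), (7, Fay, 6930, 600, p2, 9), (7, Fay, 6930, 600, qa, 8), (7, Fay, 6930, 600, qa, 9), (7, Pat, 8350, 7910, mkt, 8), (7, Pat, 8350, 7910, mkt, 9), (7, Pat, 8350, 7910, p2, 8), (7, Pat, 8350, 7910, p2, 9), (7, Pat, 8350, 7910, qa, 8), (7, Pat, 8350, 7910, qa, 9), (7, Xia, 5430, 1120, mkt, 8), (7, Xia, 5430, 1120, mkt, 9), (7, Xia, 5430, 1120, p2, 8), (7, Xia, 5430, 1120, p2, 9), (7, Xia, 5430, 1120, qa, 8), (7, Xia, 5430, 1120, qa, 9)}
Apply σ_{mgr >= 14}; surviving tuples: {(26, Cal, 8790, 580, p1, 7), (26, Cal, 8790, 580, x3, 7), (26, Gus, 390, 690, p1, 7), (26, Gus, 390, 690, x3, 7), (26, Tai, 1640, 4600, p1, 7), (26, Tai, 1640, 4600, x3, 7)}
Projecting to floor, mgr, budget (3 duplicate(s) eliminated): {(7, 26, 1640), (7, 26, 390), (7, 26, 8790)}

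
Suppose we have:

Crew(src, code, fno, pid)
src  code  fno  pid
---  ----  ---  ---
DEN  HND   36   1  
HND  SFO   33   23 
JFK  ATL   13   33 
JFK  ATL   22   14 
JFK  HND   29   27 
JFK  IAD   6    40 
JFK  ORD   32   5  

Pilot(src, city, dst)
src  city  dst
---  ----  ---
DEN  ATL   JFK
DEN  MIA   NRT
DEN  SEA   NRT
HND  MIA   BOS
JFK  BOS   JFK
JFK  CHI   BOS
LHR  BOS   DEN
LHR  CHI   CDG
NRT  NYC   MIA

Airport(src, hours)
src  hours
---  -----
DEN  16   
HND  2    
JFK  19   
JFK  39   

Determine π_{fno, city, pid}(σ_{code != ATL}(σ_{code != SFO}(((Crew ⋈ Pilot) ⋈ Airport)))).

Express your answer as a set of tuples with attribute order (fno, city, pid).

Crew ⋈ Pilot (natural join on src): {(DEN, HND, 36, 1, ATL, JFK), (DEN, HND, 36, 1, MIA, NRT), (DEN, HND, 36, 1, SEA, NRT), (HND, SFO, 33, 23, MIA, BOS), (JFK, ATL, 13, 33, BOS, JFK), (JFK, ATL, 13, 33, CHI, BOS), (JFK, ATL, 22, 14, BOS, JFK), (JFK, ATL, 22, 14, CHI, BOS), (JFK, HND, 29, 27, BOS, JFK), (JFK, HND, 29, 27, CHI, BOS), (JFK, IAD, 6, 40, BOS, JFK), (JFK, IAD, 6, 40, CHI, BOS), (JFK, ORD, 32, 5, BOS, JFK), (JFK, ORD, 32, 5, CHI, BOS)}
(Crew ⋈ Pilot) ⋈ Airport (natural join on src): {(DEN, HND, 36, 1, ATL, JFK, 16), (DEN, HND, 36, 1, MIA, NRT, 16), (DEN, HND, 36, 1, SEA, NRT, 16), (HND, SFO, 33, 23, MIA, BOS, 2), (JFK, ATL, 13, 33, BOS, JFK, 19), (JFK, ATL, 13, 33, BOS, JFK, 39), (JFK, ATL, 13, 33, CHI, BOS, 19), (JFK, ATL, 13, 33, CHI, BOS, 39), (JFK, ATL, 22, 14, BOS, JFK, 19), (JFK, ATL, 22, 14, BOS, JFK, 39), (JFK, ATL, 22, 14, CHI, BOS, 19), (JFK, ATL, 22, 14, CHI, BOS, 39), (JFK, HND, 29, 27, BOS, JFK, 19), (JFK, HND, 29, 27, BOS, JFK, 39), (JFK, HND, 29, 27, CHI, BOS, 19), (JFK, HND, 29, 27, CHI, BOS, 39), (JFK, IAD, 6, 40, BOS, JFK, 19), (JFK, IAD, 6, 40, BOS, JFK, 39), (JFK, IAD, 6, 40, CHI, BOS, 19), (JFK, IAD, 6, 40, CHI, BOS, 39), (JFK, ORD, 32, 5, BOS, JFK, 19), (JFK, ORD, 32, 5, BOS, JFK, 39), (JFK, ORD, 32, 5, CHI, BOS, 19), (JFK, ORD, 32, 5, CHI, BOS, 39)}
σ[code != SFO]: keep tuples satisfying code != SFO → {(DEN, HND, 36, 1, ATL, JFK, 16), (DEN, HND, 36, 1, MIA, NRT, 16), (DEN, HND, 36, 1, SEA, NRT, 16), (JFK, ATL, 13, 33, BOS, JFK, 19), (JFK, ATL, 13, 33, BOS, JFK, 39), (JFK, ATL, 13, 33, CHI, BOS, 19), (JFK, ATL, 13, 33, CHI, BOS, 39), (JFK, ATL, 22, 14, BOS, JFK, 19), (JFK, ATL, 22, 14, BOS, JFK, 39), (JFK, ATL, 22, 14, CHI, BOS, 19), (JFK, ATL, 22, 14, CHI, BOS, 39), (JFK, HND, 29, 27, BOS, JFK, 19), (JFK, HND, 29, 27, BOS, JFK, 39), (JFK, HND, 29, 27, CHI, BOS, 19), (JFK, HND, 29, 27, CHI, BOS, 39), (JFK, IAD, 6, 40, BOS, JFK, 19), (JFK, IAD, 6, 40, BOS, JFK, 39), (JFK, IAD, 6, 40, CHI, BOS, 19), (JFK, IAD, 6, 40, CHI, BOS, 39), (JFK, ORD, 32, 5, BOS, JFK, 19), (JFK, ORD, 32, 5, BOS, JFK, 39), (JFK, ORD, 32, 5, CHI, BOS, 19), (JFK, ORD, 32, 5, CHI, BOS, 39)}
σ[code != ATL]: keep tuples satisfying code != ATL → {(DEN, HND, 36, 1, ATL, JFK, 16), (DEN, HND, 36, 1, MIA, NRT, 16), (DEN, HND, 36, 1, SEA, NRT, 16), (JFK, HND, 29, 27, BOS, JFK, 19), (JFK, HND, 29, 27, BOS, JFK, 39), (JFK, HND, 29, 27, CHI, BOS, 19), (JFK, HND, 29, 27, CHI, BOS, 39), (JFK, IAD, 6, 40, BOS, JFK, 19), (JFK, IAD, 6, 40, BOS, JFK, 39), (JFK, IAD, 6, 40, CHI, BOS, 19), (JFK, IAD, 6, 40, CHI, BOS, 39), (JFK, ORD, 32, 5, BOS, JFK, 19), (JFK, ORD, 32, 5, BOS, JFK, 39), (JFK, ORD, 32, 5, CHI, BOS, 19), (JFK, ORD, 32, 5, CHI, BOS, 39)}
π_{fno, city, pid} gives {(29, BOS, 27), (29, CHI, 27), (32, BOS, 5), (32, CHI, 5), (36, ATL, 1), (36, MIA, 1), (36, SEA, 1), (6, BOS, 40), (6, CHI, 40)} (6 duplicate(s) eliminated).

{(29, BOS, 27), (29, CHI, 27), (32, BOS, 5), (32, CHI, 5), (36, ATL, 1), (36, MIA, 1), (36, SEA, 1), (6, BOS, 40), (6, CHI, 40)}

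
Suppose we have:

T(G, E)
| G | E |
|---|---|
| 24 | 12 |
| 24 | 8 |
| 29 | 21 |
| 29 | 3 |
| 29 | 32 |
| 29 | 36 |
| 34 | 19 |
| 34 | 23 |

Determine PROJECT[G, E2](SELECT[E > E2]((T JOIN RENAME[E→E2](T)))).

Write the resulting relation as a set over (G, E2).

ρ[E→E2]: schema becomes (G, E2); tuples unchanged.
T ⋈ RENAME[E→E2](T) (natural join on G): {(24, 12, 12), (24, 12, 8), (24, 8, 12), (24, 8, 8), (29, 21, 21), (29, 21, 3), (29, 21, 32), (29, 21, 36), (29, 3, 21), (29, 3, 3), (29, 3, 32), (29, 3, 36), (29, 32, 21), (29, 32, 3), (29, 32, 32), (29, 32, 36), (29, 36, 21), (29, 36, 3), (29, 36, 32), (29, 36, 36), (34, 19, 19), (34, 19, 23), (34, 23, 19), (34, 23, 23)}
Apply σ_{E > E2}; surviving tuples: {(24, 12, 8), (29, 21, 3), (29, 32, 21), (29, 32, 3), (29, 36, 21), (29, 36, 3), (29, 36, 32), (34, 23, 19)}
Keep only column(s) G, E2 (3 duplicate(s) eliminated): {(24, 8), (29, 21), (29, 3), (29, 32), (34, 19)}

{(24, 8), (29, 21), (29, 3), (29, 32), (34, 19)}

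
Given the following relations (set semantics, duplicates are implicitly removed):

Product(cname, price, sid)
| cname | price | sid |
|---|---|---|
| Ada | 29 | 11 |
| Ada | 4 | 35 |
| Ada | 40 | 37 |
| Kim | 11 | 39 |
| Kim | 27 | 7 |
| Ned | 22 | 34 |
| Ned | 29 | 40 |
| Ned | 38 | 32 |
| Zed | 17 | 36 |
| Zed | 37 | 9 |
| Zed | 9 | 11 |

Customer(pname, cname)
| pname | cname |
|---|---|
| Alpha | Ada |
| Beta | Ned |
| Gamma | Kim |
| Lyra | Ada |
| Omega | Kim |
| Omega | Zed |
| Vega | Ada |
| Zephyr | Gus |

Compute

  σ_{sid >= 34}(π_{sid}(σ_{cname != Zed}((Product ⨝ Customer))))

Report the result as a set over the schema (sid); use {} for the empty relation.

{34, 35, 37, 39, 40}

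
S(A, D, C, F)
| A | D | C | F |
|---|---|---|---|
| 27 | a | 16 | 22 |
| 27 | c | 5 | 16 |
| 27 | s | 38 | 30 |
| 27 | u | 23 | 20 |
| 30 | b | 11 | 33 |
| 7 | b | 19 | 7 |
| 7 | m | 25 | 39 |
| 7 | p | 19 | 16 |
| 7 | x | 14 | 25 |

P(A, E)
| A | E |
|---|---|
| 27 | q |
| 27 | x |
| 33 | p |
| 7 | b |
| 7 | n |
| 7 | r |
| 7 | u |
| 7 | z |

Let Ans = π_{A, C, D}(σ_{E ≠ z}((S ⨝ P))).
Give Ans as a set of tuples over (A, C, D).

S ⋈ P (natural join on A): {(27, a, 16, 22, q), (27, a, 16, 22, x), (27, c, 5, 16, q), (27, c, 5, 16, x), (27, s, 38, 30, q), (27, s, 38, 30, x), (27, u, 23, 20, q), (27, u, 23, 20, x), (7, b, 19, 7, b), (7, b, 19, 7, n), (7, b, 19, 7, r), (7, b, 19, 7, u), (7, b, 19, 7, z), (7, m, 25, 39, b), (7, m, 25, 39, n), (7, m, 25, 39, r), (7, m, 25, 39, u), (7, m, 25, 39, z), (7, p, 19, 16, b), (7, p, 19, 16, n), (7, p, 19, 16, r), (7, p, 19, 16, u), (7, p, 19, 16, z), (7, x, 14, 25, b), (7, x, 14, 25, n), (7, x, 14, 25, r), (7, x, 14, 25, u), (7, x, 14, 25, z)}
Filtering on E ≠ z leaves {(27, a, 16, 22, q), (27, a, 16, 22, x), (27, c, 5, 16, q), (27, c, 5, 16, x), (27, s, 38, 30, q), (27, s, 38, 30, x), (27, u, 23, 20, q), (27, u, 23, 20, x), (7, b, 19, 7, b), (7, b, 19, 7, n), (7, b, 19, 7, r), (7, b, 19, 7, u), (7, m, 25, 39, b), (7, m, 25, 39, n), (7, m, 25, 39, r), (7, m, 25, 39, u), (7, p, 19, 16, b), (7, p, 19, 16, n), (7, p, 19, 16, r), (7, p, 19, 16, u), (7, x, 14, 25, b), (7, x, 14, 25, n), (7, x, 14, 25, r), (7, x, 14, 25, u)}.
π[A, C, D]: project onto (A, C, D) (16 duplicate(s) eliminated) → {(27, 16, a), (27, 23, u), (27, 38, s), (27, 5, c), (7, 14, x), (7, 19, b), (7, 19, p), (7, 25, m)}

{(27, 16, a), (27, 23, u), (27, 38, s), (27, 5, c), (7, 14, x), (7, 19, b), (7, 19, p), (7, 25, m)}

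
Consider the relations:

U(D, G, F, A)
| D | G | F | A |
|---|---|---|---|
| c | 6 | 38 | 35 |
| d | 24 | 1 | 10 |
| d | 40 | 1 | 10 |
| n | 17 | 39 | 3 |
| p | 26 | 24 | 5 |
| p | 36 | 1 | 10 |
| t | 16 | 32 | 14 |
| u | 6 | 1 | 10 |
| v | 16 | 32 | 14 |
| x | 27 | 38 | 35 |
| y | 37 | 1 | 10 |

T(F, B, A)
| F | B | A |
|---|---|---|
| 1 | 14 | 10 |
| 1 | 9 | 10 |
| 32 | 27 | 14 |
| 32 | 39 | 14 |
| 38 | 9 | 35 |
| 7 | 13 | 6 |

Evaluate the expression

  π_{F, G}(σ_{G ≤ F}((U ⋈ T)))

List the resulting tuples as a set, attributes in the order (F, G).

Joining U and T on F, A yields {(c, 6, 38, 35, 9), (d, 24, 1, 10, 14), (d, 24, 1, 10, 9), (d, 40, 1, 10, 14), (d, 40, 1, 10, 9), (p, 36, 1, 10, 14), (p, 36, 1, 10, 9), (t, 16, 32, 14, 27), (t, 16, 32, 14, 39), (u, 6, 1, 10, 14), (u, 6, 1, 10, 9), (v, 16, 32, 14, 27), (v, 16, 32, 14, 39), (x, 27, 38, 35, 9), (y, 37, 1, 10, 14), (y, 37, 1, 10, 9)}.
σ[G ≤ F]: keep tuples satisfying G ≤ F → {(c, 6, 38, 35, 9), (t, 16, 32, 14, 27), (t, 16, 32, 14, 39), (v, 16, 32, 14, 27), (v, 16, 32, 14, 39), (x, 27, 38, 35, 9)}
Keep only column(s) F, G (3 duplicate(s) eliminated): {(32, 16), (38, 27), (38, 6)}

{(32, 16), (38, 27), (38, 6)}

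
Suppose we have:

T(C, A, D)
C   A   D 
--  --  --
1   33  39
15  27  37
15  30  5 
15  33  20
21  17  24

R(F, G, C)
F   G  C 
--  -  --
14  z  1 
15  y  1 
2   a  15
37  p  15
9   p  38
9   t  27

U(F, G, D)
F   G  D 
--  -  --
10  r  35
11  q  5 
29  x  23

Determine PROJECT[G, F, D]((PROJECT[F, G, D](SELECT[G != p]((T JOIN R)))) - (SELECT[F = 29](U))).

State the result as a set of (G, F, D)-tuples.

{(a, 2, 20), (a, 2, 37), (a, 2, 5), (y, 15, 39), (z, 14, 39)}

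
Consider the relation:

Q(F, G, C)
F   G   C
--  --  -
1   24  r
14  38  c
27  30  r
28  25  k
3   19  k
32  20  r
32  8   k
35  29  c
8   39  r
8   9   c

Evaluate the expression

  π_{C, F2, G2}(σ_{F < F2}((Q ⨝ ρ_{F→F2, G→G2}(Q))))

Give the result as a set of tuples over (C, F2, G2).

{(c, 14, 38), (c, 35, 29), (k, 28, 25), (k, 32, 8), (r, 27, 30), (r, 32, 20), (r, 8, 39)}

ρ[F→F2, G→G2]: schema becomes (F2, G2, C); tuples unchanged.
Joining Q and ρ_{F→F2, G→G2}(Q) on C yields {(1, 24, r, 1, 24), (1, 24, r, 27, 30), (1, 24, r, 32, 20), (1, 24, r, 8, 39), (14, 38, c, 14, 38), (14, 38, c, 35, 29), (14, 38, c, 8, 9), (27, 30, r, 1, 24), (27, 30, r, 27, 30), (27, 30, r, 32, 20), (27, 30, r, 8, 39), (28, 25, k, 28, 25), (28, 25, k, 3, 19), (28, 25, k, 32, 8), (3, 19, k, 28, 25), (3, 19, k, 3, 19), (3, 19, k, 32, 8), (32, 20, r, 1, 24), (32, 20, r, 27, 30), (32, 20, r, 32, 20), (32, 20, r, 8, 39), (32, 8, k, 28, 25), (32, 8, k, 3, 19), (32, 8, k, 32, 8), (35, 29, c, 14, 38), (35, 29, c, 35, 29), (35, 29, c, 8, 9), (8, 39, r, 1, 24), (8, 39, r, 27, 30), (8, 39, r, 32, 20), (8, 39, r, 8, 39), (8, 9, c, 14, 38), (8, 9, c, 35, 29), (8, 9, c, 8, 9)}.
Filtering on F < F2 leaves {(1, 24, r, 27, 30), (1, 24, r, 32, 20), (1, 24, r, 8, 39), (14, 38, c, 35, 29), (27, 30, r, 32, 20), (28, 25, k, 32, 8), (3, 19, k, 28, 25), (3, 19, k, 32, 8), (8, 39, r, 27, 30), (8, 39, r, 32, 20), (8, 9, c, 14, 38), (8, 9, c, 35, 29)}.
π_{C, F2, G2} gives {(c, 14, 38), (c, 35, 29), (k, 28, 25), (k, 32, 8), (r, 27, 30), (r, 32, 20), (r, 8, 39)} (5 duplicate(s) eliminated).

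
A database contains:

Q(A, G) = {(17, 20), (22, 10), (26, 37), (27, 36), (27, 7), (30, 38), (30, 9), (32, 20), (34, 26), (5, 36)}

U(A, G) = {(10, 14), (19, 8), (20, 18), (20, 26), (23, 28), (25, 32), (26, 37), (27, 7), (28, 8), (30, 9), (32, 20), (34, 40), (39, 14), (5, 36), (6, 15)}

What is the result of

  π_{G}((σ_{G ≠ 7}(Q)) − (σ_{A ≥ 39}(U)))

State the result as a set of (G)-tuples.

Selection G ≠ 7: {(17, 20), (22, 10), (26, 37), (27, 36), (30, 38), (30, 9), (32, 20), (34, 26), (5, 36)}
Selection A ≥ 39: {(39, 14)}
Difference: {(17, 20), (22, 10), (26, 37), (27, 36), (30, 38), (30, 9), (32, 20), (34, 26), (5, 36)} with {(39, 14)} → {(17, 20), (22, 10), (26, 37), (27, 36), (30, 38), (30, 9), (32, 20), (34, 26), (5, 36)}
π[G]: project onto (G) (2 duplicate(s) eliminated) → {10, 20, 26, 36, 37, 38, 9}

{10, 20, 26, 36, 37, 38, 9}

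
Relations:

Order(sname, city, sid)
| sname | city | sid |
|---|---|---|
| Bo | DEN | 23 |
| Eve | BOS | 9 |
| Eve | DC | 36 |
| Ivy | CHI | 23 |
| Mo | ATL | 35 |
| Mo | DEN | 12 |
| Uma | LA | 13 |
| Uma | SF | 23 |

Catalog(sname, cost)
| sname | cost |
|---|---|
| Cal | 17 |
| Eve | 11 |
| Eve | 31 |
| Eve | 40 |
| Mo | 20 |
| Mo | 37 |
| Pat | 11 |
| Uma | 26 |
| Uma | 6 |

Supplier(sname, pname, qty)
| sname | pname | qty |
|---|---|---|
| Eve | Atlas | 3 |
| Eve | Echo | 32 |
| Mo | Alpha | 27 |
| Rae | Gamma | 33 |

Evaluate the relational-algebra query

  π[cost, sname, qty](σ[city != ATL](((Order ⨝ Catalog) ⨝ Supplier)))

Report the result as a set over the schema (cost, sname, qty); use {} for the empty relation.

{(11, Eve, 3), (11, Eve, 32), (20, Mo, 27), (31, Eve, 3), (31, Eve, 32), (37, Mo, 27), (40, Eve, 3), (40, Eve, 32)}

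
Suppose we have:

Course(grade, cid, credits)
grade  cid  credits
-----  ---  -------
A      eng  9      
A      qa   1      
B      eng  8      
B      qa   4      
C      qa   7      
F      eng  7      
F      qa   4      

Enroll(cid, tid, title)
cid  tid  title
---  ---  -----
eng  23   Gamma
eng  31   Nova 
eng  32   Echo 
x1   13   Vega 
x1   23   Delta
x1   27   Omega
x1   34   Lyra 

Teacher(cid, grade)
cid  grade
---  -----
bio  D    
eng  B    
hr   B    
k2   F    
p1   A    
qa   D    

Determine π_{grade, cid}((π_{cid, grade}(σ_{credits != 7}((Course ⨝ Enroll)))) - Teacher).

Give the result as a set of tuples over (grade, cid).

{(A, eng)}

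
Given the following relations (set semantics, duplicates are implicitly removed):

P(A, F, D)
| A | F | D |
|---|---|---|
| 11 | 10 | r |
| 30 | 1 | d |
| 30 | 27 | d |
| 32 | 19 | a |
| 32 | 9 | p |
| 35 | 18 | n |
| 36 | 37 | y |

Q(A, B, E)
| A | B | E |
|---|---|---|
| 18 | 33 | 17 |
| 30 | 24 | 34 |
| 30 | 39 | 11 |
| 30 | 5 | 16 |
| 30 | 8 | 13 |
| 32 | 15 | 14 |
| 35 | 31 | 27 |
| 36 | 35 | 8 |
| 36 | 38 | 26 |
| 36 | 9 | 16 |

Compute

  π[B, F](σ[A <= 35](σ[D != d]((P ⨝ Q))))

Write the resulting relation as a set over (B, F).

{(15, 19), (15, 9), (31, 18)}

Natural join on A: {(30, 1, d, 24, 34), (30, 1, d, 39, 11), (30, 1, d, 5, 16), (30, 1, d, 8, 13), (30, 27, d, 24, 34), (30, 27, d, 39, 11), (30, 27, d, 5, 16), (30, 27, d, 8, 13), (32, 19, a, 15, 14), (32, 9, p, 15, 14), (35, 18, n, 31, 27), (36, 37, y, 35, 8), (36, 37, y, 38, 26), (36, 37, y, 9, 16)}
Filtering on D != d leaves {(32, 19, a, 15, 14), (32, 9, p, 15, 14), (35, 18, n, 31, 27), (36, 37, y, 35, 8), (36, 37, y, 38, 26), (36, 37, y, 9, 16)}.
Filtering on A <= 35 leaves {(32, 19, a, 15, 14), (32, 9, p, 15, 14), (35, 18, n, 31, 27)}.
Projecting to B, F: {(15, 19), (15, 9), (31, 18)}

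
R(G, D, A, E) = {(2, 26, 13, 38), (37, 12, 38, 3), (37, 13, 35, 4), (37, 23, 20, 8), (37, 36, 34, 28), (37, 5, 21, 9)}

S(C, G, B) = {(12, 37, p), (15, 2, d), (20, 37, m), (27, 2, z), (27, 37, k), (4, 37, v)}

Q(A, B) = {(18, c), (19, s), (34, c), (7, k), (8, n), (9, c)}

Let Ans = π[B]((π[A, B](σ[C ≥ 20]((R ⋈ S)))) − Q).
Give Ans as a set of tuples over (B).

R ⋈ S (natural join on G): {(2, 26, 13, 38, 15, d), (2, 26, 13, 38, 27, z), (37, 12, 38, 3, 12, p), (37, 12, 38, 3, 20, m), (37, 12, 38, 3, 27, k), (37, 12, 38, 3, 4, v), (37, 13, 35, 4, 12, p), (37, 13, 35, 4, 20, m), (37, 13, 35, 4, 27, k), (37, 13, 35, 4, 4, v), (37, 23, 20, 8, 12, p), (37, 23, 20, 8, 20, m), (37, 23, 20, 8, 27, k), (37, 23, 20, 8, 4, v), (37, 36, 34, 28, 12, p), (37, 36, 34, 28, 20, m), (37, 36, 34, 28, 27, k), (37, 36, 34, 28, 4, v), (37, 5, 21, 9, 12, p), (37, 5, 21, 9, 20, m), (37, 5, 21, 9, 27, k), (37, 5, 21, 9, 4, v)}
Filtering on C ≥ 20 leaves {(2, 26, 13, 38, 27, z), (37, 12, 38, 3, 20, m), (37, 12, 38, 3, 27, k), (37, 13, 35, 4, 20, m), (37, 13, 35, 4, 27, k), (37, 23, 20, 8, 20, m), (37, 23, 20, 8, 27, k), (37, 36, 34, 28, 20, m), (37, 36, 34, 28, 27, k), (37, 5, 21, 9, 20, m), (37, 5, 21, 9, 27, k)}.
π_{A, B} gives {(13, z), (20, k), (20, m), (21, k), (21, m), (34, k), (34, m), (35, k), (35, m), (38, k), (38, m)}.
Difference: {(13, z), (20, k), (20, m), (21, k), (21, m), (34, k), (34, m), (35, k), (35, m), (38, k), (38, m)} with {(18, c), (19, s), (34, c), (7, k), (8, n), (9, c)} → {(13, z), (20, k), (20, m), (21, k), (21, m), (34, k), (34, m), (35, k), (35, m), (38, k), (38, m)}
π_{B} gives {k, m, z} (8 duplicate(s) eliminated).

{k, m, z}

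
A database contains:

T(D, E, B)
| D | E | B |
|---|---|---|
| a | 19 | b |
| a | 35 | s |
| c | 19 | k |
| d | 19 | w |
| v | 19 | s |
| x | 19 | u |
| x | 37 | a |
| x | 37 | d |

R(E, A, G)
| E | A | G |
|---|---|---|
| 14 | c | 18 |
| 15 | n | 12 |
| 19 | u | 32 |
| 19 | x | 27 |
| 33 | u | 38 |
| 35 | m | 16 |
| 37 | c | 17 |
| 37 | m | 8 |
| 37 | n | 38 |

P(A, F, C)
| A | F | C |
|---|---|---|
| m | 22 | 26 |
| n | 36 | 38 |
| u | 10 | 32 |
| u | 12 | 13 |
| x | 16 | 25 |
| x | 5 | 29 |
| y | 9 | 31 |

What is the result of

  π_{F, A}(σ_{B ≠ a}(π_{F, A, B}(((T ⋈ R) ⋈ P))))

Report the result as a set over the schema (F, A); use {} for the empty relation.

Joining T and R on E yields {(a, 19, b, u, 32), (a, 19, b, x, 27), (a, 35, s, m, 16), (c, 19, k, u, 32), (c, 19, k, x, 27), (d, 19, w, u, 32), (d, 19, w, x, 27), (v, 19, s, u, 32), (v, 19, s, x, 27), (x, 19, u, u, 32), (x, 19, u, x, 27), (x, 37, a, c, 17), (x, 37, a, m, 8), (x, 37, a, n, 38), (x, 37, d, c, 17), (x, 37, d, m, 8), (x, 37, d, n, 38)}.
Joining (T ⋈ R) and P on A yields {(a, 19, b, u, 32, 10, 32), (a, 19, b, u, 32, 12, 13), (a, 19, b, x, 27, 16, 25), (a, 19, b, x, 27, 5, 29), (a, 35, s, m, 16, 22, 26), (c, 19, k, u, 32, 10, 32), (c, 19, k, u, 32, 12, 13), (c, 19, k, x, 27, 16, 25), (c, 19, k, x, 27, 5, 29), (d, 19, w, u, 32, 10, 32), (d, 19, w, u, 32, 12, 13), (d, 19, w, x, 27, 16, 25), (d, 19, w, x, 27, 5, 29), (v, 19, s, u, 32, 10, 32), (v, 19, s, u, 32, 12, 13), (v, 19, s, x, 27, 16, 25), (v, 19, s, x, 27, 5, 29), (x, 19, u, u, 32, 10, 32), (x, 19, u, u, 32, 12, 13), (x, 19, u, x, 27, 16, 25), (x, 19, u, x, 27, 5, 29), (x, 37, a, m, 8, 22, 26), (x, 37, a, n, 38, 36, 38), (x, 37, d, m, 8, 22, 26), (x, 37, d, n, 38, 36, 38)}.
Keep only column(s) F, A, B: {(10, u, b), (10, u, k), (10, u, s), (10, u, u), (10, u, w), (12, u, b), (12, u, k), (12, u, s), (12, u, u), (12, u, w), (16, x, b), (16, x, k), (16, x, s), (16, x, u), (16, x, w), (22, m, a), (22, m, d), (22, m, s), (36, n, a), (36, n, d), (5, x, b), (5, x, k), (5, x, s), (5, x, u), (5, x, w)}
σ[B ≠ a]: keep tuples satisfying B ≠ a → {(10, u, b), (10, u, k), (10, u, s), (10, u, u), (10, u, w), (12, u, b), (12, u, k), (12, u, s), (12, u, u), (12, u, w), (16, x, b), (16, x, k), (16, x, s), (16, x, u), (16, x, w), (22, m, d), (22, m, s), (36, n, d), (5, x, b), (5, x, k), (5, x, s), (5, x, u), (5, x, w)}
Keep only column(s) F, A (17 duplicate(s) eliminated): {(10, u), (12, u), (16, x), (22, m), (36, n), (5, x)}

{(10, u), (12, u), (16, x), (22, m), (36, n), (5, x)}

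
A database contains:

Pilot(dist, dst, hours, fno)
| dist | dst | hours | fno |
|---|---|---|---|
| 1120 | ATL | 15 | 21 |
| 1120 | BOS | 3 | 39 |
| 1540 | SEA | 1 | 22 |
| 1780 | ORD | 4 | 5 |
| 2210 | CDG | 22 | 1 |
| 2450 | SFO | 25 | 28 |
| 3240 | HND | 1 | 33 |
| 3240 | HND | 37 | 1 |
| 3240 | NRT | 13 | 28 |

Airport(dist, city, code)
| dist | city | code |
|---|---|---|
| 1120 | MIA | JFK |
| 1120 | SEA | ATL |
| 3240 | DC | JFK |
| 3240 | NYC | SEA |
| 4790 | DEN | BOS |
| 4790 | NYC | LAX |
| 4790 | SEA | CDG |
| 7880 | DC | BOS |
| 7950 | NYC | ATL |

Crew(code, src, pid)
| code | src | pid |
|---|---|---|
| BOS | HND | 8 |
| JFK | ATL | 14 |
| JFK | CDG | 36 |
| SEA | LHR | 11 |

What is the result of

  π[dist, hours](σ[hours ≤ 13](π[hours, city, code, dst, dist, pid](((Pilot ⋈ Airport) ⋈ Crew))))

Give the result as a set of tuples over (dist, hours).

Natural join on dist: {(1120, ATL, 15, 21, MIA, JFK), (1120, ATL, 15, 21, SEA, ATL), (1120, BOS, 3, 39, MIA, JFK), (1120, BOS, 3, 39, SEA, ATL), (3240, HND, 1, 33, DC, JFK), (3240, HND, 1, 33, NYC, SEA), (3240, HND, 37, 1, DC, JFK), (3240, HND, 37, 1, NYC, SEA), (3240, NRT, 13, 28, DC, JFK), (3240, NRT, 13, 28, NYC, SEA)}
Natural join on code: {(1120, ATL, 15, 21, MIA, JFK, ATL, 14), (1120, ATL, 15, 21, MIA, JFK, CDG, 36), (1120, BOS, 3, 39, MIA, JFK, ATL, 14), (1120, BOS, 3, 39, MIA, JFK, CDG, 36), (3240, HND, 1, 33, DC, JFK, ATL, 14), (3240, HND, 1, 33, DC, JFK, CDG, 36), (3240, HND, 1, 33, NYC, SEA, LHR, 11), (3240, HND, 37, 1, DC, JFK, ATL, 14), (3240, HND, 37, 1, DC, JFK, CDG, 36), (3240, HND, 37, 1, NYC, SEA, LHR, 11), (3240, NRT, 13, 28, DC, JFK, ATL, 14), (3240, NRT, 13, 28, DC, JFK, CDG, 36), (3240, NRT, 13, 28, NYC, SEA, LHR, 11)}
π_{hours, city, code, dst, dist, pid} gives {(1, DC, JFK, HND, 3240, 14), (1, DC, JFK, HND, 3240, 36), (1, NYC, SEA, HND, 3240, 11), (13, DC, JFK, NRT, 3240, 14), (13, DC, JFK, NRT, 3240, 36), (13, NYC, SEA, NRT, 3240, 11), (15, MIA, JFK, ATL, 1120, 14), (15, MIA, JFK, ATL, 1120, 36), (3, MIA, JFK, BOS, 1120, 14), (3, MIA, JFK, BOS, 1120, 36), (37, DC, JFK, HND, 3240, 14), (37, DC, JFK, HND, 3240, 36), (37, NYC, SEA, HND, 3240, 11)}.
σ[hours ≤ 13]: keep tuples satisfying hours ≤ 13 → {(1, DC, JFK, HND, 3240, 14), (1, DC, JFK, HND, 3240, 36), (1, NYC, SEA, HND, 3240, 11), (13, DC, JFK, NRT, 3240, 14), (13, DC, JFK, NRT, 3240, 36), (13, NYC, SEA, NRT, 3240, 11), (3, MIA, JFK, BOS, 1120, 14), (3, MIA, JFK, BOS, 1120, 36)}
π_{dist, hours} gives {(1120, 3), (3240, 1), (3240, 13)} (5 duplicate(s) eliminated).

{(1120, 3), (3240, 1), (3240, 13)}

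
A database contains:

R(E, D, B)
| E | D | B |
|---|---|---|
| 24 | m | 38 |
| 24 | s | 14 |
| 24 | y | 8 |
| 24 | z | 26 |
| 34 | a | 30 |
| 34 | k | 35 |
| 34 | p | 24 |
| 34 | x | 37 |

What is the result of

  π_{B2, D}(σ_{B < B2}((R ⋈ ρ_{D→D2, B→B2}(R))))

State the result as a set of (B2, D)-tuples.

{(14, y), (26, s), (26, y), (30, p), (35, a), (35, p), (37, a), (37, k), (37, p), (38, s), (38, y), (38, z)}

ρ[D→D2, B→B2]: schema becomes (E, D2, B2); tuples unchanged.
Joining R and ρ_{D→D2, B→B2}(R) on E yields {(24, m, 38, m, 38), (24, m, 38, s, 14), (24, m, 38, y, 8), (24, m, 38, z, 26), (24, s, 14, m, 38), (24, s, 14, s, 14), (24, s, 14, y, 8), (24, s, 14, z, 26), (24, y, 8, m, 38), (24, y, 8, s, 14), (24, y, 8, y, 8), (24, y, 8, z, 26), (24, z, 26, m, 38), (24, z, 26, s, 14), (24, z, 26, y, 8), (24, z, 26, z, 26), (34, a, 30, a, 30), (34, a, 30, k, 35), (34, a, 30, p, 24), (34, a, 30, x, 37), (34, k, 35, a, 30), (34, k, 35, k, 35), (34, k, 35, p, 24), (34, k, 35, x, 37), (34, p, 24, a, 30), (34, p, 24, k, 35), (34, p, 24, p, 24), (34, p, 24, x, 37), (34, x, 37, a, 30), (34, x, 37, k, 35), (34, x, 37, p, 24), (34, x, 37, x, 37)}.
Filtering on B < B2 leaves {(24, s, 14, m, 38), (24, s, 14, z, 26), (24, y, 8, m, 38), (24, y, 8, s, 14), (24, y, 8, z, 26), (24, z, 26, m, 38), (34, a, 30, k, 35), (34, a, 30, x, 37), (34, k, 35, x, 37), (34, p, 24, a, 30), (34, p, 24, k, 35), (34, p, 24, x, 37)}.
Projecting to B2, D: {(14, y), (26, s), (26, y), (30, p), (35, a), (35, p), (37, a), (37, k), (37, p), (38, s), (38, y), (38, z)}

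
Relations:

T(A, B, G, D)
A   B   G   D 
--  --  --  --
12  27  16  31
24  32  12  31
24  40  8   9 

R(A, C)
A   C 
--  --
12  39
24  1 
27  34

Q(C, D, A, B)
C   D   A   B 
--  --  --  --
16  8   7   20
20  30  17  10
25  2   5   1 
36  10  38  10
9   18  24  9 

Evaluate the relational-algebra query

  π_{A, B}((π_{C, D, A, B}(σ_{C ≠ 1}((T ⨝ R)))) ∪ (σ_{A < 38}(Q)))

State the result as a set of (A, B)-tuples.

Natural join on A: {(12, 27, 16, 31, 39), (24, 32, 12, 31, 1), (24, 40, 8, 9, 1)}
Apply σ_{C ≠ 1}; surviving tuples: {(12, 27, 16, 31, 39)}
Projecting to C, D, A, B: {(39, 31, 12, 27)}
Apply σ_{A < 38}; surviving tuples: {(16, 8, 7, 20), (20, 30, 17, 10), (25, 2, 5, 1), (9, 18, 24, 9)}
Taking the union: {(16, 8, 7, 20), (20, 30, 17, 10), (25, 2, 5, 1), (39, 31, 12, 27), (9, 18, 24, 9)}
Projecting to A, B: {(12, 27), (17, 10), (24, 9), (5, 1), (7, 20)}

{(12, 27), (17, 10), (24, 9), (5, 1), (7, 20)}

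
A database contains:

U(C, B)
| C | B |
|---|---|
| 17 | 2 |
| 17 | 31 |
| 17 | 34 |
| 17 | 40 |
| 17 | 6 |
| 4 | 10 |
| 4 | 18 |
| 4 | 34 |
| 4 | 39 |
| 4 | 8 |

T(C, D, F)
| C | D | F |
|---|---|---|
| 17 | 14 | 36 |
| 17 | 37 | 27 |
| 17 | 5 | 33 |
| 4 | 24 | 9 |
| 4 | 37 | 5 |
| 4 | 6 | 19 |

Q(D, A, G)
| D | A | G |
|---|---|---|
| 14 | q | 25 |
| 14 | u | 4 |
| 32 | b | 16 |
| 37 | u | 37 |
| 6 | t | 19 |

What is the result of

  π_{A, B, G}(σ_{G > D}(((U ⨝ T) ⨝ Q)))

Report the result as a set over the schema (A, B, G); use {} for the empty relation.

{(q, 2, 25), (q, 31, 25), (q, 34, 25), (q, 40, 25), (q, 6, 25), (t, 10, 19), (t, 18, 19), (t, 34, 19), (t, 39, 19), (t, 8, 19)}

U ⋈ T (natural join on C): {(17, 2, 14, 36), (17, 2, 37, 27), (17, 2, 5, 33), (17, 31, 14, 36), (17, 31, 37, 27), (17, 31, 5, 33), (17, 34, 14, 36), (17, 34, 37, 27), (17, 34, 5, 33), (17, 40, 14, 36), (17, 40, 37, 27), (17, 40, 5, 33), (17, 6, 14, 36), (17, 6, 37, 27), (17, 6, 5, 33), (4, 10, 24, 9), (4, 10, 37, 5), (4, 10, 6, 19), (4, 18, 24, 9), (4, 18, 37, 5), (4, 18, 6, 19), (4, 34, 24, 9), (4, 34, 37, 5), (4, 34, 6, 19), (4, 39, 24, 9), (4, 39, 37, 5), (4, 39, 6, 19), (4, 8, 24, 9), (4, 8, 37, 5), (4, 8, 6, 19)}
(U ⨝ T) ⋈ Q (natural join on D): {(17, 2, 14, 36, q, 25), (17, 2, 14, 36, u, 4), (17, 2, 37, 27, u, 37), (17, 31, 14, 36, q, 25), (17, 31, 14, 36, u, 4), (17, 31, 37, 27, u, 37), (17, 34, 14, 36, q, 25), (17, 34, 14, 36, u, 4), (17, 34, 37, 27, u, 37), (17, 40, 14, 36, q, 25), (17, 40, 14, 36, u, 4), (17, 40, 37, 27, u, 37), (17, 6, 14, 36, q, 25), (17, 6, 14, 36, u, 4), (17, 6, 37, 27, u, 37), (4, 10, 37, 5, u, 37), (4, 10, 6, 19, t, 19), (4, 18, 37, 5, u, 37), (4, 18, 6, 19, t, 19), (4, 34, 37, 5, u, 37), (4, 34, 6, 19, t, 19), (4, 39, 37, 5, u, 37), (4, 39, 6, 19, t, 19), (4, 8, 37, 5, u, 37), (4, 8, 6, 19, t, 19)}
Filtering on G > D leaves {(17, 2, 14, 36, q, 25), (17, 31, 14, 36, q, 25), (17, 34, 14, 36, q, 25), (17, 40, 14, 36, q, 25), (17, 6, 14, 36, q, 25), (4, 10, 6, 19, t, 19), (4, 18, 6, 19, t, 19), (4, 34, 6, 19, t, 19), (4, 39, 6, 19, t, 19), (4, 8, 6, 19, t, 19)}.
π_{A, B, G} gives {(q, 2, 25), (q, 31, 25), (q, 34, 25), (q, 40, 25), (q, 6, 25), (t, 10, 19), (t, 18, 19), (t, 34, 19), (t, 39, 19), (t, 8, 19)}.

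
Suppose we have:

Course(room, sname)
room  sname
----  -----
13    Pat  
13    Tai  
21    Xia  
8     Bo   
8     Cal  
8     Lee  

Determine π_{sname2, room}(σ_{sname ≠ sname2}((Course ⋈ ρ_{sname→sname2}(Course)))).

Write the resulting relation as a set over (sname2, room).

ρ[sname→sname2]: schema becomes (room, sname2); tuples unchanged.
Natural join on room: {(13, Pat, Pat), (13, Pat, Tai), (13, Tai, Pat), (13, Tai, Tai), (21, Xia, Xia), (8, Bo, Bo), (8, Bo, Cal), (8, Bo, Lee), (8, Cal, Bo), (8, Cal, Cal), (8, Cal, Lee), (8, Lee, Bo), (8, Lee, Cal), (8, Lee, Lee)}
Apply σ_{sname ≠ sname2}; surviving tuples: {(13, Pat, Tai), (13, Tai, Pat), (8, Bo, Cal), (8, Bo, Lee), (8, Cal, Bo), (8, Cal, Lee), (8, Lee, Bo), (8, Lee, Cal)}
π[sname2, room]: project onto (sname2, room) (3 duplicate(s) eliminated) → {(Bo, 8), (Cal, 8), (Lee, 8), (Pat, 13), (Tai, 13)}

{(Bo, 8), (Cal, 8), (Lee, 8), (Pat, 13), (Tai, 13)}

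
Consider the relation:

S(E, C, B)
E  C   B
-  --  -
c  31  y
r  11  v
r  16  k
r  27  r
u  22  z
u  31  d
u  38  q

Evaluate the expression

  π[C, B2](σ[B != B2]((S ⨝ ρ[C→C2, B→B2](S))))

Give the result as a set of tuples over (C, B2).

{(11, k), (11, r), (16, r), (16, v), (22, d), (22, q), (27, k), (27, v), (31, q), (31, z), (38, d), (38, z)}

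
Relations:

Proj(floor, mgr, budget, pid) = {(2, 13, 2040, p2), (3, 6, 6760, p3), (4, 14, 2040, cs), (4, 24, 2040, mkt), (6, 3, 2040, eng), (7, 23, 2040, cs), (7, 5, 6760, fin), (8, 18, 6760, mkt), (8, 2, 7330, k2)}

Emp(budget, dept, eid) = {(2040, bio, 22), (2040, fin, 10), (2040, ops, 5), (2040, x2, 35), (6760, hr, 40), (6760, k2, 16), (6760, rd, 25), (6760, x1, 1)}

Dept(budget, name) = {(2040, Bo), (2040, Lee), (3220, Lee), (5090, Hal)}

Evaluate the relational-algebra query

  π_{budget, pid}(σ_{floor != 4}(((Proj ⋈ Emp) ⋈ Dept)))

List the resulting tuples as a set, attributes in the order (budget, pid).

{(2040, cs), (2040, eng), (2040, p2)}

Proj ⋈ Emp (natural join on budget): {(2, 13, 2040, p2, bio, 22), (2, 13, 2040, p2, fin, 10), (2, 13, 2040, p2, ops, 5), (2, 13, 2040, p2, x2, 35), (3, 6, 6760, p3, hr, 40), (3, 6, 6760, p3, k2, 16), (3, 6, 6760, p3, rd, 25), (3, 6, 6760, p3, x1, 1), (4, 14, 2040, cs, bio, 22), (4, 14, 2040, cs, fin, 10), (4, 14, 2040, cs, ops, 5), (4, 14, 2040, cs, x2, 35), (4, 24, 2040, mkt, bio, 22), (4, 24, 2040, mkt, fin, 10), (4, 24, 2040, mkt, ops, 5), (4, 24, 2040, mkt, x2, 35), (6, 3, 2040, eng, bio, 22), (6, 3, 2040, eng, fin, 10), (6, 3, 2040, eng, ops, 5), (6, 3, 2040, eng, x2, 35), (7, 23, 2040, cs, bio, 22), (7, 23, 2040, cs, fin, 10), (7, 23, 2040, cs, ops, 5), (7, 23, 2040, cs, x2, 35), (7, 5, 6760, fin, hr, 40), (7, 5, 6760, fin, k2, 16), (7, 5, 6760, fin, rd, 25), (7, 5, 6760, fin, x1, 1), (8, 18, 6760, mkt, hr, 40), (8, 18, 6760, mkt, k2, 16), (8, 18, 6760, mkt, rd, 25), (8, 18, 6760, mkt, x1, 1)}
(Proj ⋈ Emp) ⋈ Dept (natural join on budget): {(2, 13, 2040, p2, bio, 22, Bo), (2, 13, 2040, p2, bio, 22, Lee), (2, 13, 2040, p2, fin, 10, Bo), (2, 13, 2040, p2, fin, 10, Lee), (2, 13, 2040, p2, ops, 5, Bo), (2, 13, 2040, p2, ops, 5, Lee), (2, 13, 2040, p2, x2, 35, Bo), (2, 13, 2040, p2, x2, 35, Lee), (4, 14, 2040, cs, bio, 22, Bo), (4, 14, 2040, cs, bio, 22, Lee), (4, 14, 2040, cs, fin, 10, Bo), (4, 14, 2040, cs, fin, 10, Lee), (4, 14, 2040, cs, ops, 5, Bo), (4, 14, 2040, cs, ops, 5, Lee), (4, 14, 2040, cs, x2, 35, Bo), (4, 14, 2040, cs, x2, 35, Lee), (4, 24, 2040, mkt, bio, 22, Bo), (4, 24, 2040, mkt, bio, 22, Lee), (4, 24, 2040, mkt, fin, 10, Bo), (4, 24, 2040, mkt, fin, 10, Lee), (4, 24, 2040, mkt, ops, 5, Bo), (4, 24, 2040, mkt, ops, 5, Lee), (4, 24, 2040, mkt, x2, 35, Bo), (4, 24, 2040, mkt, x2, 35, Lee), (6, 3, 2040, eng, bio, 22, Bo), (6, 3, 2040, eng, bio, 22, Lee), (6, 3, 2040, eng, fin, 10, Bo), (6, 3, 2040, eng, fin, 10, Lee), (6, 3, 2040, eng, ops, 5, Bo), (6, 3, 2040, eng, ops, 5, Lee), (6, 3, 2040, eng, x2, 35, Bo), (6, 3, 2040, eng, x2, 35, Lee), (7, 23, 2040, cs, bio, 22, Bo), (7, 23, 2040, cs, bio, 22, Lee), (7, 23, 2040, cs, fin, 10, Bo), (7, 23, 2040, cs, fin, 10, Lee), (7, 23, 2040, cs, ops, 5, Bo), (7, 23, 2040, cs, ops, 5, Lee), (7, 23, 2040, cs, x2, 35, Bo), (7, 23, 2040, cs, x2, 35, Lee)}
Selection floor != 4: {(2, 13, 2040, p2, bio, 22, Bo), (2, 13, 2040, p2, bio, 22, Lee), (2, 13, 2040, p2, fin, 10, Bo), (2, 13, 2040, p2, fin, 10, Lee), (2, 13, 2040, p2, ops, 5, Bo), (2, 13, 2040, p2, ops, 5, Lee), (2, 13, 2040, p2, x2, 35, Bo), (2, 13, 2040, p2, x2, 35, Lee), (6, 3, 2040, eng, bio, 22, Bo), (6, 3, 2040, eng, bio, 22, Lee), (6, 3, 2040, eng, fin, 10, Bo), (6, 3, 2040, eng, fin, 10, Lee), (6, 3, 2040, eng, ops, 5, Bo), (6, 3, 2040, eng, ops, 5, Lee), (6, 3, 2040, eng, x2, 35, Bo), (6, 3, 2040, eng, x2, 35, Lee), (7, 23, 2040, cs, bio, 22, Bo), (7, 23, 2040, cs, bio, 22, Lee), (7, 23, 2040, cs, fin, 10, Bo), (7, 23, 2040, cs, fin, 10, Lee), (7, 23, 2040, cs, ops, 5, Bo), (7, 23, 2040, cs, ops, 5, Lee), (7, 23, 2040, cs, x2, 35, Bo), (7, 23, 2040, cs, x2, 35, Lee)}
π_{budget, pid} gives {(2040, cs), (2040, eng), (2040, p2)} (21 duplicate(s) eliminated).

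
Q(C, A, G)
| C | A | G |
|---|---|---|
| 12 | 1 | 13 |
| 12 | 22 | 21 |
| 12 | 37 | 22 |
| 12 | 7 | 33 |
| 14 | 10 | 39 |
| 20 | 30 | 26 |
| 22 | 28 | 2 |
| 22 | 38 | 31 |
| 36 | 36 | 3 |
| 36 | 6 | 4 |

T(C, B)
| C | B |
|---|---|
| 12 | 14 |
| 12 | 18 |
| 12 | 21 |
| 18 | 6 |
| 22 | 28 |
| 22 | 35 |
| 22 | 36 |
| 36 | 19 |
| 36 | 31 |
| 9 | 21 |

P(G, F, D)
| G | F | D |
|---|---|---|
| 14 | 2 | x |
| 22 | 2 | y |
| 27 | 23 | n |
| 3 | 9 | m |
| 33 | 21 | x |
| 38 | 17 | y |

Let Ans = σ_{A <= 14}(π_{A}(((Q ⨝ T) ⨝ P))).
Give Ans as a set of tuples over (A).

{7}

Natural join on C: {(12, 1, 13, 14), (12, 1, 13, 18), (12, 1, 13, 21), (12, 22, 21, 14), (12, 22, 21, 18), (12, 22, 21, 21), (12, 37, 22, 14), (12, 37, 22, 18), (12, 37, 22, 21), (12, 7, 33, 14), (12, 7, 33, 18), (12, 7, 33, 21), (22, 28, 2, 28), (22, 28, 2, 35), (22, 28, 2, 36), (22, 38, 31, 28), (22, 38, 31, 35), (22, 38, 31, 36), (36, 36, 3, 19), (36, 36, 3, 31), (36, 6, 4, 19), (36, 6, 4, 31)}
Natural join on G: {(12, 37, 22, 14, 2, y), (12, 37, 22, 18, 2, y), (12, 37, 22, 21, 2, y), (12, 7, 33, 14, 21, x), (12, 7, 33, 18, 21, x), (12, 7, 33, 21, 21, x), (36, 36, 3, 19, 9, m), (36, 36, 3, 31, 9, m)}
Projecting to A (5 duplicate(s) eliminated): {36, 37, 7}
σ[A <= 14]: keep tuples satisfying A <= 14 → {7}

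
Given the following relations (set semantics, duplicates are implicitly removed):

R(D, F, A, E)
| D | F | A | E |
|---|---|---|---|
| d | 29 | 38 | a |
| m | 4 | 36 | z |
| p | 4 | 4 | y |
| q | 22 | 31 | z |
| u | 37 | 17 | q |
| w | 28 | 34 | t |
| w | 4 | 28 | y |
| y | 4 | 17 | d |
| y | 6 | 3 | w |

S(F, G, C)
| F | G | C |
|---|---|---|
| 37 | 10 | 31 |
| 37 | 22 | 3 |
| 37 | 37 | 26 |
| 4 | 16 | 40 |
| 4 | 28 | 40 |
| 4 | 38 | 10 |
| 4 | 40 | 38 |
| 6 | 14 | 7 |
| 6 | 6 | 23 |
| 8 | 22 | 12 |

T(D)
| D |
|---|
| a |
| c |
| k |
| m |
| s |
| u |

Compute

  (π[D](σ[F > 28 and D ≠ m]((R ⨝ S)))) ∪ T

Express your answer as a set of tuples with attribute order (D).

{a, c, k, m, s, u}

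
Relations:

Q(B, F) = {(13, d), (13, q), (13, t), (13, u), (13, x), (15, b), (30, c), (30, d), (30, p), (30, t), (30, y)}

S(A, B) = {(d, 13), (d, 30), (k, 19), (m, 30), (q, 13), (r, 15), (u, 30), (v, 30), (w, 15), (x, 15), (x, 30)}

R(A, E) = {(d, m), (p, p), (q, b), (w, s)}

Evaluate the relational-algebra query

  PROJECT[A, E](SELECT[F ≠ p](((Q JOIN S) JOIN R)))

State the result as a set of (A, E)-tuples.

{(d, m), (q, b), (w, s)}

Natural join on B: {(13, d, d), (13, d, q), (13, q, d), (13, q, q), (13, t, d), (13, t, q), (13, u, d), (13, u, q), (13, x, d), (13, x, q), (15, b, r), (15, b, w), (15, b, x), (30, c, d), (30, c, m), (30, c, u), (30, c, v), (30, c, x), (30, d, d), (30, d, m), (30, d, u), (30, d, v), (30, d, x), (30, p, d), (30, p, m), (30, p, u), (30, p, v), (30, p, x), (30, t, d), (30, t, m), (30, t, u), (30, t, v), (30, t, x), (30, y, d), (30, y, m), (30, y, u), (30, y, v), (30, y, x)}
Natural join on A: {(13, d, d, m), (13, d, q, b), (13, q, d, m), (13, q, q, b), (13, t, d, m), (13, t, q, b), (13, u, d, m), (13, u, q, b), (13, x, d, m), (13, x, q, b), (15, b, w, s), (30, c, d, m), (30, d, d, m), (30, p, d, m), (30, t, d, m), (30, y, d, m)}
σ[F ≠ p]: keep tuples satisfying F ≠ p → {(13, d, d, m), (13, d, q, b), (13, q, d, m), (13, q, q, b), (13, t, d, m), (13, t, q, b), (13, u, d, m), (13, u, q, b), (13, x, d, m), (13, x, q, b), (15, b, w, s), (30, c, d, m), (30, d, d, m), (30, t, d, m), (30, y, d, m)}
Keep only column(s) A, E (12 duplicate(s) eliminated): {(d, m), (q, b), (w, s)}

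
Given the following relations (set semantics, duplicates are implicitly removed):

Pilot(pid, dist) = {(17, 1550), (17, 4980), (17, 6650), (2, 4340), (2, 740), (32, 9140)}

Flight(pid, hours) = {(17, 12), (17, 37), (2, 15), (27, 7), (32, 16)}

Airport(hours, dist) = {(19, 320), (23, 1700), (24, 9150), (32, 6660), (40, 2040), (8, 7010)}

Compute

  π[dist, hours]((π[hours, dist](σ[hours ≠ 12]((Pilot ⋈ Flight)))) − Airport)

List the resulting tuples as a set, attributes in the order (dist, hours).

{(1550, 37), (4340, 15), (4980, 37), (6650, 37), (740, 15), (9140, 16)}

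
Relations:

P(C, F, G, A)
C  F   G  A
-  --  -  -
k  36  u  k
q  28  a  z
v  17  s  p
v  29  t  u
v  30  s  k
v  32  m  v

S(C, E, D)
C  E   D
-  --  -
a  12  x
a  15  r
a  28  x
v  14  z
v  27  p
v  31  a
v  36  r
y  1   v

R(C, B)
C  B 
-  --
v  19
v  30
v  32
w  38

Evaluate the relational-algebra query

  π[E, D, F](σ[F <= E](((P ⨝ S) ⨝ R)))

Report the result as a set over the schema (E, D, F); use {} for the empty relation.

{(27, p, 17), (31, a, 17), (31, a, 29), (31, a, 30), (36, r, 17), (36, r, 29), (36, r, 30), (36, r, 32)}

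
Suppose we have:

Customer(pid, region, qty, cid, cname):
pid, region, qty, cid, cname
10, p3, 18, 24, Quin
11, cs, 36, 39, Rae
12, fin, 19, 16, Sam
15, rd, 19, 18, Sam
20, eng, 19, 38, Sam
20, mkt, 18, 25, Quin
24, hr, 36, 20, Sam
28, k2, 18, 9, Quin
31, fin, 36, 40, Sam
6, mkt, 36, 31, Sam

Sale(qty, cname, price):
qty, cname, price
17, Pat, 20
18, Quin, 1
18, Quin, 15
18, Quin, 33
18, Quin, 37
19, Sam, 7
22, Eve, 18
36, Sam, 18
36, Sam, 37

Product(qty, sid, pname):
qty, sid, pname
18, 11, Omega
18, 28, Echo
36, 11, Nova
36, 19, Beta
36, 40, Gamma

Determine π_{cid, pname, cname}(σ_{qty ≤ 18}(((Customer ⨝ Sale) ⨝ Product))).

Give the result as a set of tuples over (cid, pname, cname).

{(24, Echo, Quin), (24, Omega, Quin), (25, Echo, Quin), (25, Omega, Quin), (9, Echo, Quin), (9, Omega, Quin)}

Customer ⋈ Sale (natural join on qty, cname): {(10, p3, 18, 24, Quin, 1), (10, p3, 18, 24, Quin, 15), (10, p3, 18, 24, Quin, 33), (10, p3, 18, 24, Quin, 37), (12, fin, 19, 16, Sam, 7), (15, rd, 19, 18, Sam, 7), (20, eng, 19, 38, Sam, 7), (20, mkt, 18, 25, Quin, 1), (20, mkt, 18, 25, Quin, 15), (20, mkt, 18, 25, Quin, 33), (20, mkt, 18, 25, Quin, 37), (24, hr, 36, 20, Sam, 18), (24, hr, 36, 20, Sam, 37), (28, k2, 18, 9, Quin, 1), (28, k2, 18, 9, Quin, 15), (28, k2, 18, 9, Quin, 33), (28, k2, 18, 9, Quin, 37), (31, fin, 36, 40, Sam, 18), (31, fin, 36, 40, Sam, 37), (6, mkt, 36, 31, Sam, 18), (6, mkt, 36, 31, Sam, 37)}
(Customer ⨝ Sale) ⋈ Product (natural join on qty): {(10, p3, 18, 24, Quin, 1, 11, Omega), (10, p3, 18, 24, Quin, 1, 28, Echo), (10, p3, 18, 24, Quin, 15, 11, Omega), (10, p3, 18, 24, Quin, 15, 28, Echo), (10, p3, 18, 24, Quin, 33, 11, Omega), (10, p3, 18, 24, Quin, 33, 28, Echo), (10, p3, 18, 24, Quin, 37, 11, Omega), (10, p3, 18, 24, Quin, 37, 28, Echo), (20, mkt, 18, 25, Quin, 1, 11, Omega), (20, mkt, 18, 25, Quin, 1, 28, Echo), (20, mkt, 18, 25, Quin, 15, 11, Omega), (20, mkt, 18, 25, Quin, 15, 28, Echo), (20, mkt, 18, 25, Quin, 33, 11, Omega), (20, mkt, 18, 25, Quin, 33, 28, Echo), (20, mkt, 18, 25, Quin, 37, 11, Omega), (20, mkt, 18, 25, Quin, 37, 28, Echo), (24, hr, 36, 20, Sam, 18, 11, Nova), (24, hr, 36, 20, Sam, 18, 19, Beta), (24, hr, 36, 20, Sam, 18, 40, Gamma), (24, hr, 36, 20, Sam, 37, 11, Nova), (24, hr, 36, 20, Sam, 37, 19, Beta), (24, hr, 36, 20, Sam, 37, 40, Gamma), (28, k2, 18, 9, Quin, 1, 11, Omega), (28, k2, 18, 9, Quin, 1, 28, Echo), (28, k2, 18, 9, Quin, 15, 11, Omega), (28, k2, 18, 9, Quin, 15, 28, Echo), (28, k2, 18, 9, Quin, 33, 11, Omega), (28, k2, 18, 9, Quin, 33, 28, Echo), (28, k2, 18, 9, Quin, 37, 11, Omega), (28, k2, 18, 9, Quin, 37, 28, Echo), (31, fin, 36, 40, Sam, 18, 11, Nova), (31, fin, 36, 40, Sam, 18, 19, Beta), (31, fin, 36, 40, Sam, 18, 40, Gamma), (31, fin, 36, 40, Sam, 37, 11, Nova), (31, fin, 36, 40, Sam, 37, 19, Beta), (31, fin, 36, 40, Sam, 37, 40, Gamma), (6, mkt, 36, 31, Sam, 18, 11, Nova), (6, mkt, 36, 31, Sam, 18, 19, Beta), (6, mkt, 36, 31, Sam, 18, 40, Gamma), (6, mkt, 36, 31, Sam, 37, 11, Nova), (6, mkt, 36, 31, Sam, 37, 19, Beta), (6, mkt, 36, 31, Sam, 37, 40, Gamma)}
Apply σ_{qty ≤ 18}; surviving tuples: {(10, p3, 18, 24, Quin, 1, 11, Omega), (10, p3, 18, 24, Quin, 1, 28, Echo), (10, p3, 18, 24, Quin, 15, 11, Omega), (10, p3, 18, 24, Quin, 15, 28, Echo), (10, p3, 18, 24, Quin, 33, 11, Omega), (10, p3, 18, 24, Quin, 33, 28, Echo), (10, p3, 18, 24, Quin, 37, 11, Omega), (10, p3, 18, 24, Quin, 37, 28, Echo), (20, mkt, 18, 25, Quin, 1, 11, Omega), (20, mkt, 18, 25, Quin, 1, 28, Echo), (20, mkt, 18, 25, Quin, 15, 11, Omega), (20, mkt, 18, 25, Quin, 15, 28, Echo), (20, mkt, 18, 25, Quin, 33, 11, Omega), (20, mkt, 18, 25, Quin, 33, 28, Echo), (20, mkt, 18, 25, Quin, 37, 11, Omega), (20, mkt, 18, 25, Quin, 37, 28, Echo), (28, k2, 18, 9, Quin, 1, 11, Omega), (28, k2, 18, 9, Quin, 1, 28, Echo), (28, k2, 18, 9, Quin, 15, 11, Omega), (28, k2, 18, 9, Quin, 15, 28, Echo), (28, k2, 18, 9, Quin, 33, 11, Omega), (28, k2, 18, 9, Quin, 33, 28, Echo), (28, k2, 18, 9, Quin, 37, 11, Omega), (28, k2, 18, 9, Quin, 37, 28, Echo)}
π[cid, pname, cname]: project onto (cid, pname, cname) (18 duplicate(s) eliminated) → {(24, Echo, Quin), (24, Omega, Quin), (25, Echo, Quin), (25, Omega, Quin), (9, Echo, Quin), (9, Omega, Quin)}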